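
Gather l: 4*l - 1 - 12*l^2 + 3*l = -12*l^2 + 7*l - 1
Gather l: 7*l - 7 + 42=7*l + 35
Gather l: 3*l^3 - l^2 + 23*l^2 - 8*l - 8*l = 3*l^3 + 22*l^2 - 16*l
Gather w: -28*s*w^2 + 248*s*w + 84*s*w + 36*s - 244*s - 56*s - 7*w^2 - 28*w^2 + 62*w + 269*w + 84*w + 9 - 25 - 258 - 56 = -264*s + w^2*(-28*s - 35) + w*(332*s + 415) - 330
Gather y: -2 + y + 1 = y - 1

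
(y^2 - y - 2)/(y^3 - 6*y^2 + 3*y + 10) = 1/(y - 5)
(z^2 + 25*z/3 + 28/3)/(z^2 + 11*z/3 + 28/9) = 3*(z + 7)/(3*z + 7)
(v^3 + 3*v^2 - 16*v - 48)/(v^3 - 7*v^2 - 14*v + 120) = (v^2 - v - 12)/(v^2 - 11*v + 30)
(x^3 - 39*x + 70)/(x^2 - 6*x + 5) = (x^2 + 5*x - 14)/(x - 1)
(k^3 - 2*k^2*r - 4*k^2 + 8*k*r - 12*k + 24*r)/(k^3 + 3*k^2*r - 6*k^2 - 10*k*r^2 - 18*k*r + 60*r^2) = (k + 2)/(k + 5*r)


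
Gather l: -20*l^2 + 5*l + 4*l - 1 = -20*l^2 + 9*l - 1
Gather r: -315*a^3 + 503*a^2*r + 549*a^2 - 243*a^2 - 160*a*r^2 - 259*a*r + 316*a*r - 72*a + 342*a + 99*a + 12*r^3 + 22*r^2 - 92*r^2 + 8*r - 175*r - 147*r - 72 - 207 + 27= -315*a^3 + 306*a^2 + 369*a + 12*r^3 + r^2*(-160*a - 70) + r*(503*a^2 + 57*a - 314) - 252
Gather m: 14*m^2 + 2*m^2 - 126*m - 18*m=16*m^2 - 144*m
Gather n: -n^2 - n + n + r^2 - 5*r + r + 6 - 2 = -n^2 + r^2 - 4*r + 4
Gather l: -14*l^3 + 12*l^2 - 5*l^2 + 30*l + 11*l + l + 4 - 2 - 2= -14*l^3 + 7*l^2 + 42*l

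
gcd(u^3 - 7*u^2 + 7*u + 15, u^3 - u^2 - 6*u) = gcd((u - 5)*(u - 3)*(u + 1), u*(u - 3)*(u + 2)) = u - 3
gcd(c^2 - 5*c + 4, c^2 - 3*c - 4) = c - 4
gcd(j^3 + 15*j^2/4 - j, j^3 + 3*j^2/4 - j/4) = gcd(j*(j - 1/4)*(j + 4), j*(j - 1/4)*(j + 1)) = j^2 - j/4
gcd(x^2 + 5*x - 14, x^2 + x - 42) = x + 7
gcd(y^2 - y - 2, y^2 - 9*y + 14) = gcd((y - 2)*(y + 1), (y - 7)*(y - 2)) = y - 2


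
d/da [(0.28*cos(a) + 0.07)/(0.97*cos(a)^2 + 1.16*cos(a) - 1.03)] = (0.2716*cos(a)^2 + 0.1358*cos(a) + 0.3696)*sin(a)/(0.9409*cos(a)^4 + 2.2504*cos(a)^3 - 0.6526*cos(a)^2 - 2.3896*cos(a) + 1.0609)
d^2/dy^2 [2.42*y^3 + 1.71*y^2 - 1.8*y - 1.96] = 14.52*y + 3.42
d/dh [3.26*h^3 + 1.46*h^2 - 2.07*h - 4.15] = 9.78*h^2 + 2.92*h - 2.07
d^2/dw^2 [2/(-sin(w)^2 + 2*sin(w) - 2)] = 4*(2*sin(w)^4 - 3*sin(w)^3 - 5*sin(w)^2 + 8*sin(w) - 2)/(sin(w)^2 - 2*sin(w) + 2)^3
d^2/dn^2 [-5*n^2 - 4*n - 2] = -10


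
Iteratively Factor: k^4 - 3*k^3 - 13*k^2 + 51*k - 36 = (k + 4)*(k^3 - 7*k^2 + 15*k - 9) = (k - 1)*(k + 4)*(k^2 - 6*k + 9) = (k - 3)*(k - 1)*(k + 4)*(k - 3)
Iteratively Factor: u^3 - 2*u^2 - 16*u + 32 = (u - 2)*(u^2 - 16) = (u - 2)*(u + 4)*(u - 4)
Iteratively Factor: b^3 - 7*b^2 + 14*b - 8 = (b - 1)*(b^2 - 6*b + 8) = (b - 2)*(b - 1)*(b - 4)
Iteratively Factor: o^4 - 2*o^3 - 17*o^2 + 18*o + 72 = (o + 2)*(o^3 - 4*o^2 - 9*o + 36) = (o - 4)*(o + 2)*(o^2 - 9) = (o - 4)*(o - 3)*(o + 2)*(o + 3)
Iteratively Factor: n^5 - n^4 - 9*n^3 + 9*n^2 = (n)*(n^4 - n^3 - 9*n^2 + 9*n) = n*(n - 3)*(n^3 + 2*n^2 - 3*n) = n^2*(n - 3)*(n^2 + 2*n - 3) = n^2*(n - 3)*(n - 1)*(n + 3)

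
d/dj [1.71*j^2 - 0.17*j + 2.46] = 3.42*j - 0.17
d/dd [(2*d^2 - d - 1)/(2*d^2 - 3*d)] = (-4*d^2 + 4*d - 3)/(d^2*(4*d^2 - 12*d + 9))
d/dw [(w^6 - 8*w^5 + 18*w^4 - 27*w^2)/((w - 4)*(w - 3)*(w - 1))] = w*(3*w^5 - 30*w^4 + 98*w^3 - 110*w^2 - 9*w + 72)/(w^4 - 10*w^3 + 33*w^2 - 40*w + 16)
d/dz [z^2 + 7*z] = 2*z + 7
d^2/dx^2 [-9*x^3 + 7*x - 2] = -54*x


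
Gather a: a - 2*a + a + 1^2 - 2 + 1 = 0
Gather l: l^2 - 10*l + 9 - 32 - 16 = l^2 - 10*l - 39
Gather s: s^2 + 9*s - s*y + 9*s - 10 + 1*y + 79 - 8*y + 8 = s^2 + s*(18 - y) - 7*y + 77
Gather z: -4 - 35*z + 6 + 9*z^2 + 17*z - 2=9*z^2 - 18*z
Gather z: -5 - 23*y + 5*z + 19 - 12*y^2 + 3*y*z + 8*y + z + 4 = -12*y^2 - 15*y + z*(3*y + 6) + 18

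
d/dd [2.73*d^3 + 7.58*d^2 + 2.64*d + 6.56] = 8.19*d^2 + 15.16*d + 2.64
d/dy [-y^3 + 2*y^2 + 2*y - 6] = -3*y^2 + 4*y + 2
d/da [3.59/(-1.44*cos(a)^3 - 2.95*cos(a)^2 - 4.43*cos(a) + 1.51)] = (15.5088*sin(a)^2 - 21.181*cos(a) - 31.4125)*sin(a)/(1.44*cos(a)^3 + 2.95*cos(a)^2 + 4.43*cos(a) - 1.51)^2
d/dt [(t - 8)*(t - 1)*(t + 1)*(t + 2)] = 4*t^3 - 18*t^2 - 34*t + 6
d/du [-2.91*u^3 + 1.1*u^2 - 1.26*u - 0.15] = -8.73*u^2 + 2.2*u - 1.26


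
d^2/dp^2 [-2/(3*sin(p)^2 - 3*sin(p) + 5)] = 6*(12*sin(p)^4 - 9*sin(p)^3 - 35*sin(p)^2 + 23*sin(p) + 4)/(3*sin(p)^2 - 3*sin(p) + 5)^3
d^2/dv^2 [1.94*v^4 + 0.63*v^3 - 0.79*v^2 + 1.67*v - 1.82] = 23.28*v^2 + 3.78*v - 1.58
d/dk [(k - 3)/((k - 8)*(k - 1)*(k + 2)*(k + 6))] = (-3*k^4 + 14*k^3 + 43*k^2 - 312*k - 36)/(k^8 - 2*k^7 - 103*k^6 + 16*k^5 + 2984*k^4 + 4384*k^3 - 8048*k^2 - 8448*k + 9216)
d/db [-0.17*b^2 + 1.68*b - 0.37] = 1.68 - 0.34*b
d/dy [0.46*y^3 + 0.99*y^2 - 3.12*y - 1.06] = 1.38*y^2 + 1.98*y - 3.12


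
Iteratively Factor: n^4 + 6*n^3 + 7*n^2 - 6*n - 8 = (n + 2)*(n^3 + 4*n^2 - n - 4) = (n + 1)*(n + 2)*(n^2 + 3*n - 4) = (n - 1)*(n + 1)*(n + 2)*(n + 4)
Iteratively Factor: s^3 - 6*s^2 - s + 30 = (s - 5)*(s^2 - s - 6) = (s - 5)*(s + 2)*(s - 3)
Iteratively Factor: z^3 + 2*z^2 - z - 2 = (z + 2)*(z^2 - 1) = (z - 1)*(z + 2)*(z + 1)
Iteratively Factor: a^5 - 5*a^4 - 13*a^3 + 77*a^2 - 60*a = (a - 5)*(a^4 - 13*a^2 + 12*a) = (a - 5)*(a - 1)*(a^3 + a^2 - 12*a) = a*(a - 5)*(a - 1)*(a^2 + a - 12) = a*(a - 5)*(a - 1)*(a + 4)*(a - 3)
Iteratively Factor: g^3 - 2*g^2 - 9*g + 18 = (g - 2)*(g^2 - 9) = (g - 3)*(g - 2)*(g + 3)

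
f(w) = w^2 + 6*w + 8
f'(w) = 2*w + 6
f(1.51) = 19.34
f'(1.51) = 9.02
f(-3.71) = -0.50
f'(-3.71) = -1.42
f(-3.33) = -0.89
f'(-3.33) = -0.66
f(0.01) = 8.06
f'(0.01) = 6.02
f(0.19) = 9.18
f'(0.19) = 6.38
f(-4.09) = 0.19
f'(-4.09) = -2.18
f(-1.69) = 0.72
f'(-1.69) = 2.62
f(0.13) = 8.80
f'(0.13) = 6.26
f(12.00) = 224.00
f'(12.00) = 30.00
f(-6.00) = 8.00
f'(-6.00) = -6.00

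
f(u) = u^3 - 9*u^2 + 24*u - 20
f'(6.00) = 24.00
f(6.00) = 16.00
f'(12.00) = 240.00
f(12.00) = 700.00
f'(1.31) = 5.57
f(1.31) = -1.76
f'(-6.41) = 262.64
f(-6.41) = -807.01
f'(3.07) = -2.99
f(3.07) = -2.21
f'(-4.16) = 150.80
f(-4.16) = -347.58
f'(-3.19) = 111.95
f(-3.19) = -220.61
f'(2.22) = -1.17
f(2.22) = -0.13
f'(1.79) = 1.39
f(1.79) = -0.14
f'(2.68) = -2.69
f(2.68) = -1.07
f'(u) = 3*u^2 - 18*u + 24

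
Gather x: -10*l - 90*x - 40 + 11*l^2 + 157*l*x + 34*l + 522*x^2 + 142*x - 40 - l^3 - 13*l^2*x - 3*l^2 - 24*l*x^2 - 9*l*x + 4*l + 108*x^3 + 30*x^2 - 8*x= -l^3 + 8*l^2 + 28*l + 108*x^3 + x^2*(552 - 24*l) + x*(-13*l^2 + 148*l + 44) - 80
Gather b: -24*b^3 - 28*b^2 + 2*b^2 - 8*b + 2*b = -24*b^3 - 26*b^2 - 6*b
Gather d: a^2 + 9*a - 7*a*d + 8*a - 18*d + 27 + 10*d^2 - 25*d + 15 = a^2 + 17*a + 10*d^2 + d*(-7*a - 43) + 42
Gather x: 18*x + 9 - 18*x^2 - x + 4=-18*x^2 + 17*x + 13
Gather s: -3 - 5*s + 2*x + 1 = -5*s + 2*x - 2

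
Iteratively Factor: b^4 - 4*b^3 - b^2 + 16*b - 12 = (b - 1)*(b^3 - 3*b^2 - 4*b + 12) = (b - 2)*(b - 1)*(b^2 - b - 6) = (b - 3)*(b - 2)*(b - 1)*(b + 2)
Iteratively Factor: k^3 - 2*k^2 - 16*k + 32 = (k - 2)*(k^2 - 16) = (k - 4)*(k - 2)*(k + 4)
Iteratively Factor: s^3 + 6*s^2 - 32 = (s - 2)*(s^2 + 8*s + 16) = (s - 2)*(s + 4)*(s + 4)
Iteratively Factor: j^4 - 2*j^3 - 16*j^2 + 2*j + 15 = (j - 5)*(j^3 + 3*j^2 - j - 3) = (j - 5)*(j + 3)*(j^2 - 1) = (j - 5)*(j + 1)*(j + 3)*(j - 1)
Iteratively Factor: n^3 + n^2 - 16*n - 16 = (n + 4)*(n^2 - 3*n - 4) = (n + 1)*(n + 4)*(n - 4)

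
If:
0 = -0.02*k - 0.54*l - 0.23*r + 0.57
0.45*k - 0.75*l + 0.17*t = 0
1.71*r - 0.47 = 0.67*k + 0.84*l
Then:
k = 1.00971733507329 - 0.294894321068208*t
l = 0.049730074025742*t + 0.605830401043973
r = 0.96807494232517 - 0.0911145806632023*t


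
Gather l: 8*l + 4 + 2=8*l + 6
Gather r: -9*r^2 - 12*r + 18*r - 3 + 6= -9*r^2 + 6*r + 3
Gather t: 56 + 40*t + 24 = 40*t + 80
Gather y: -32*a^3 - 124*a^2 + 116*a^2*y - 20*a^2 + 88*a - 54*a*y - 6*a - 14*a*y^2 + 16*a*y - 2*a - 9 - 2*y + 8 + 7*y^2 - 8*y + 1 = -32*a^3 - 144*a^2 + 80*a + y^2*(7 - 14*a) + y*(116*a^2 - 38*a - 10)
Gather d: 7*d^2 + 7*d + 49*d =7*d^2 + 56*d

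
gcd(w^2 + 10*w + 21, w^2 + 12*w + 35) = w + 7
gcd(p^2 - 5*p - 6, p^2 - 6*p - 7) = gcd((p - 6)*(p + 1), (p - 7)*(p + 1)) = p + 1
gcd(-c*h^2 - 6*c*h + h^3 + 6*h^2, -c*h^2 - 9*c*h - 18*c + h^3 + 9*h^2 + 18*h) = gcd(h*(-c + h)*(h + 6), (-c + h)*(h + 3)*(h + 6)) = c*h + 6*c - h^2 - 6*h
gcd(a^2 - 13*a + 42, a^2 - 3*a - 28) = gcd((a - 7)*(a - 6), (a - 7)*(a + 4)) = a - 7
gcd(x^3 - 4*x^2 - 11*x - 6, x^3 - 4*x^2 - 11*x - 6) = x^3 - 4*x^2 - 11*x - 6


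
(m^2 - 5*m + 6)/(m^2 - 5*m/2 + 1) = 2*(m - 3)/(2*m - 1)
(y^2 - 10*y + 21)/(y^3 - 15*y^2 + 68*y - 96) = (y - 7)/(y^2 - 12*y + 32)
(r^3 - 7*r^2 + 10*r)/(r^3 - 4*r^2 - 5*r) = (r - 2)/(r + 1)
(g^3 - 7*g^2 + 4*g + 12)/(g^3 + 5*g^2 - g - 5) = (g^2 - 8*g + 12)/(g^2 + 4*g - 5)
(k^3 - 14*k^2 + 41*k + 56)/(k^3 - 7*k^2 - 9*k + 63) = (k^2 - 7*k - 8)/(k^2 - 9)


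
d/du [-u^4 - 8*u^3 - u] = -4*u^3 - 24*u^2 - 1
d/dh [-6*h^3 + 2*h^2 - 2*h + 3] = -18*h^2 + 4*h - 2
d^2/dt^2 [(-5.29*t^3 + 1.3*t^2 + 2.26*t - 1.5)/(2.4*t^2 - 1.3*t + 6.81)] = (2.8421709430404e-14*t^4 + 189.18652*t^3 + 101.67102*t^2 - 1665.522054*t + 204.55542)/(13.824*t^6 - 22.464*t^5 + 129.8448*t^4 - 129.6802*t^3 + 368.43462*t^2 - 180.86679*t + 315.821241)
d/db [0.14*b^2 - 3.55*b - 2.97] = 0.28*b - 3.55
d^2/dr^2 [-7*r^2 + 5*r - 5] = -14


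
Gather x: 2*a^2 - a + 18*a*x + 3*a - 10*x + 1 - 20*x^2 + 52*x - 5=2*a^2 + 2*a - 20*x^2 + x*(18*a + 42) - 4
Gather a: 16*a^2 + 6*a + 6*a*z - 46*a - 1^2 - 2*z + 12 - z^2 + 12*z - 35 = 16*a^2 + a*(6*z - 40) - z^2 + 10*z - 24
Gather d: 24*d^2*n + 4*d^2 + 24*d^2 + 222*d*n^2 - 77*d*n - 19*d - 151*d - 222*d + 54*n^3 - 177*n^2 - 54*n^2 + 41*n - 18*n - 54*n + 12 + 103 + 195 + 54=d^2*(24*n + 28) + d*(222*n^2 - 77*n - 392) + 54*n^3 - 231*n^2 - 31*n + 364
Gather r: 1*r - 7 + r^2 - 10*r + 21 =r^2 - 9*r + 14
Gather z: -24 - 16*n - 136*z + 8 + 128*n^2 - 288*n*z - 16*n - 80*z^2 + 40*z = 128*n^2 - 32*n - 80*z^2 + z*(-288*n - 96) - 16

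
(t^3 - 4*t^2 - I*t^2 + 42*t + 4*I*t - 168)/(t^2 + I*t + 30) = (t^2 - t*(4 + 7*I) + 28*I)/(t - 5*I)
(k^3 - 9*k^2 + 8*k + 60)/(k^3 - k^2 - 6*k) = (k^2 - 11*k + 30)/(k*(k - 3))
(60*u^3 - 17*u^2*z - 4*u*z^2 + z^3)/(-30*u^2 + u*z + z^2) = (-12*u^2 + u*z + z^2)/(6*u + z)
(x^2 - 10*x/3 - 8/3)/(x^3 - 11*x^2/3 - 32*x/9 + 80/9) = 3*(3*x + 2)/(9*x^2 + 3*x - 20)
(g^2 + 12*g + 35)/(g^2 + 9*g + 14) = (g + 5)/(g + 2)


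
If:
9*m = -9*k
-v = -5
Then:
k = -m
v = 5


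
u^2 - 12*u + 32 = (u - 8)*(u - 4)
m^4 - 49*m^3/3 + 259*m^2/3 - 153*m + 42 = (m - 7)*(m - 6)*(m - 3)*(m - 1/3)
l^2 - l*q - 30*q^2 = (l - 6*q)*(l + 5*q)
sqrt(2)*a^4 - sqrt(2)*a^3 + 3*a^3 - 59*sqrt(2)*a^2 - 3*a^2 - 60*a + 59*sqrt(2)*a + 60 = (a - 1)*(a - 5*sqrt(2))*(a + 6*sqrt(2))*(sqrt(2)*a + 1)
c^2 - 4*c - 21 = (c - 7)*(c + 3)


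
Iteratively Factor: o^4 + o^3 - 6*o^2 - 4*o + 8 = (o + 2)*(o^3 - o^2 - 4*o + 4) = (o + 2)^2*(o^2 - 3*o + 2) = (o - 1)*(o + 2)^2*(o - 2)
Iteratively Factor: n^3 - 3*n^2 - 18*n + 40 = (n - 5)*(n^2 + 2*n - 8) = (n - 5)*(n + 4)*(n - 2)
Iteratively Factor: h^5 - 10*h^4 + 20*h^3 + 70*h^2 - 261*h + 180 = (h - 5)*(h^4 - 5*h^3 - 5*h^2 + 45*h - 36) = (h - 5)*(h - 1)*(h^3 - 4*h^2 - 9*h + 36) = (h - 5)*(h - 4)*(h - 1)*(h^2 - 9) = (h - 5)*(h - 4)*(h - 3)*(h - 1)*(h + 3)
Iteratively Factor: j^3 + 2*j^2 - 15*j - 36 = (j + 3)*(j^2 - j - 12) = (j + 3)^2*(j - 4)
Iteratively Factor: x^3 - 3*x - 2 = (x + 1)*(x^2 - x - 2) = (x - 2)*(x + 1)*(x + 1)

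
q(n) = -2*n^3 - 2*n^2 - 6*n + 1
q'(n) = -6*n^2 - 4*n - 6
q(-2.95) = 52.64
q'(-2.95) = -46.42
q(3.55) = -134.98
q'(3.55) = -95.82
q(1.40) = -16.81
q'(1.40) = -23.36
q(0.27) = -0.81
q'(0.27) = -7.52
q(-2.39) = 31.22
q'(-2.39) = -30.71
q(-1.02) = 7.16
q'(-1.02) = -8.16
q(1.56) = -20.82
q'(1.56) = -26.84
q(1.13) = -11.22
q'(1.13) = -18.18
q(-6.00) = 397.00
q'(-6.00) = -198.00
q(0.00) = 1.00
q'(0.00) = -6.00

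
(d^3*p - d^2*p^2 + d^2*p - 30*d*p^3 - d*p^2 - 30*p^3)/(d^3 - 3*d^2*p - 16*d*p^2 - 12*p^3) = p*(d^2 + 5*d*p + d + 5*p)/(d^2 + 3*d*p + 2*p^2)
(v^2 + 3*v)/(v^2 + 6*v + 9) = v/(v + 3)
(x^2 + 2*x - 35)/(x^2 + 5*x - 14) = (x - 5)/(x - 2)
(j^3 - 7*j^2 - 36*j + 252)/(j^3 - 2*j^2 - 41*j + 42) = (j - 6)/(j - 1)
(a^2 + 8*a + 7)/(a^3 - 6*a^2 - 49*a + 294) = (a + 1)/(a^2 - 13*a + 42)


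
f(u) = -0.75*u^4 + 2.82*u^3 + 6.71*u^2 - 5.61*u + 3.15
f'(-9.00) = 2745.87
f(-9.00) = -6379.38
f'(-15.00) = 11821.59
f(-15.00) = -45889.20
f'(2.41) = 33.88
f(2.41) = 42.77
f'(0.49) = 2.64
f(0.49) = 2.30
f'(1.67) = 26.42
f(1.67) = 19.80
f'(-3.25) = 143.12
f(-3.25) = -88.22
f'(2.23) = 33.12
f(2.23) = 36.73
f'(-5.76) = 771.08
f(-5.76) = -1106.39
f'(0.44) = 1.68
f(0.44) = 2.19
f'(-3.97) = 262.16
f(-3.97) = -231.58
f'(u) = -3.0*u^3 + 8.46*u^2 + 13.42*u - 5.61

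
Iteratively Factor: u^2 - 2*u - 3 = (u - 3)*(u + 1)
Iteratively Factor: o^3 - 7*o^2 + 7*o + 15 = (o - 3)*(o^2 - 4*o - 5) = (o - 5)*(o - 3)*(o + 1)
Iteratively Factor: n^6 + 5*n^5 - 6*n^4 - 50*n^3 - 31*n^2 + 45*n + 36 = (n + 1)*(n^5 + 4*n^4 - 10*n^3 - 40*n^2 + 9*n + 36) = (n - 1)*(n + 1)*(n^4 + 5*n^3 - 5*n^2 - 45*n - 36) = (n - 1)*(n + 1)*(n + 4)*(n^3 + n^2 - 9*n - 9) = (n - 1)*(n + 1)*(n + 3)*(n + 4)*(n^2 - 2*n - 3) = (n - 3)*(n - 1)*(n + 1)*(n + 3)*(n + 4)*(n + 1)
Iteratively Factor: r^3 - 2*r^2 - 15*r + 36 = (r - 3)*(r^2 + r - 12) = (r - 3)^2*(r + 4)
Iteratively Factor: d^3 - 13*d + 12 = (d + 4)*(d^2 - 4*d + 3) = (d - 3)*(d + 4)*(d - 1)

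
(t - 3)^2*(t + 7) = t^3 + t^2 - 33*t + 63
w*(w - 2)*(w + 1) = w^3 - w^2 - 2*w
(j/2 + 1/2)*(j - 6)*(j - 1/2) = j^3/2 - 11*j^2/4 - 7*j/4 + 3/2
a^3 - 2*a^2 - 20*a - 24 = (a - 6)*(a + 2)^2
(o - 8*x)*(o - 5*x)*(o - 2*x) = o^3 - 15*o^2*x + 66*o*x^2 - 80*x^3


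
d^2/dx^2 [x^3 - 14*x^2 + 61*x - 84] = 6*x - 28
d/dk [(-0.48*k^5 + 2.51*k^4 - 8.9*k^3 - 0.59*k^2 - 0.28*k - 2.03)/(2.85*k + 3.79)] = (-5.472*k^5 + 12.3645*k^4 - 12.6784*k^3 - 102.8745*k^2 - 4.4722*k + 4.7243)/(8.1225*k^2 + 21.603*k + 14.3641)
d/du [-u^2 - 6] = -2*u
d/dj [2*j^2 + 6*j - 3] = 4*j + 6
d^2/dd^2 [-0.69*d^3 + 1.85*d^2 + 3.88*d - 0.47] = 3.7 - 4.14*d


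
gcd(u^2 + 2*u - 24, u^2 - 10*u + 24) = u - 4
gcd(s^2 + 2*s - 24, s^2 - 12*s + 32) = s - 4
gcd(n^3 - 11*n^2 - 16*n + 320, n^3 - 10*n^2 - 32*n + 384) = n^2 - 16*n + 64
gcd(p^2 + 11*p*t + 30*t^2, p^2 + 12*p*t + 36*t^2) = p + 6*t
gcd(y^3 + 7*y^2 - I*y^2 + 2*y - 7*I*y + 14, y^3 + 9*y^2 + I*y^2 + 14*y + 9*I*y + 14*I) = y^2 + y*(7 + I) + 7*I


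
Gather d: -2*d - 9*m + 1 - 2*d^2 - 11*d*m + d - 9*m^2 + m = -2*d^2 + d*(-11*m - 1) - 9*m^2 - 8*m + 1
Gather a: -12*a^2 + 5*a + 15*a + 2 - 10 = -12*a^2 + 20*a - 8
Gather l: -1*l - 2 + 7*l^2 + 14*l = 7*l^2 + 13*l - 2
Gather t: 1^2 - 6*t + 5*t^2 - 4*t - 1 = 5*t^2 - 10*t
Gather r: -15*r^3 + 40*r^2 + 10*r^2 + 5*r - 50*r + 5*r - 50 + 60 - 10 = -15*r^3 + 50*r^2 - 40*r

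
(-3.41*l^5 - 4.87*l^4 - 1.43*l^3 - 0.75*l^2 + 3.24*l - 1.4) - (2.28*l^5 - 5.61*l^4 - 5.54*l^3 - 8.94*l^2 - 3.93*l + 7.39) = -5.69*l^5 + 0.74*l^4 + 4.11*l^3 + 8.19*l^2 + 7.17*l - 8.79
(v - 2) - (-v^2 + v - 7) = v^2 + 5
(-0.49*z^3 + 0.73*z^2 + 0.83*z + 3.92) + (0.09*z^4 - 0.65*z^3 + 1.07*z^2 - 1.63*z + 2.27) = 0.09*z^4 - 1.14*z^3 + 1.8*z^2 - 0.8*z + 6.19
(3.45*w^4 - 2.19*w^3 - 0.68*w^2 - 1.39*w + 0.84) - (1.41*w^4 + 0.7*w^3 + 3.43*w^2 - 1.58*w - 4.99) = 2.04*w^4 - 2.89*w^3 - 4.11*w^2 + 0.19*w + 5.83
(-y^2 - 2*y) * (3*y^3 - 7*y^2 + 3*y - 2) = -3*y^5 + y^4 + 11*y^3 - 4*y^2 + 4*y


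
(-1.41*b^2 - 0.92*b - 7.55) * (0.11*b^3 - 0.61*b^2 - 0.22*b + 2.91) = -0.1551*b^5 + 0.7589*b^4 + 0.0409*b^3 + 0.704800000000001*b^2 - 1.0162*b - 21.9705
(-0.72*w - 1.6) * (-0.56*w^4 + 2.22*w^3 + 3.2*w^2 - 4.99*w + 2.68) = 0.4032*w^5 - 0.7024*w^4 - 5.856*w^3 - 1.5272*w^2 + 6.0544*w - 4.288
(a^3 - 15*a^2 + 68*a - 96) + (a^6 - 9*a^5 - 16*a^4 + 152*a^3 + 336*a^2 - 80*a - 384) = a^6 - 9*a^5 - 16*a^4 + 153*a^3 + 321*a^2 - 12*a - 480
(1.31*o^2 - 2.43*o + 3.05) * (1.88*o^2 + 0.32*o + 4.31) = 2.4628*o^4 - 4.1492*o^3 + 10.6025*o^2 - 9.4973*o + 13.1455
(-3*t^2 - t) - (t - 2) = -3*t^2 - 2*t + 2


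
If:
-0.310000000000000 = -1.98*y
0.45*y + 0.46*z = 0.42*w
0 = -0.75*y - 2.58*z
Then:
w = 0.12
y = 0.16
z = -0.05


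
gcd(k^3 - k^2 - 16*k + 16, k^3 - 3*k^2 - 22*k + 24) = k^2 + 3*k - 4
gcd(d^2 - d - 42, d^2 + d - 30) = d + 6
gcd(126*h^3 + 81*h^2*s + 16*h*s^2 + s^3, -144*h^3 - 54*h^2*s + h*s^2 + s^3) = 18*h^2 + 9*h*s + s^2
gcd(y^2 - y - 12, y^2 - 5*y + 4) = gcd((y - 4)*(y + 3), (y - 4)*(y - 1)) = y - 4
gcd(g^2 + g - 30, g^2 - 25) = g - 5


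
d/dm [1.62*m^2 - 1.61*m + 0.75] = 3.24*m - 1.61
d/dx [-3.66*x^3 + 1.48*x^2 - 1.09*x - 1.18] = -10.98*x^2 + 2.96*x - 1.09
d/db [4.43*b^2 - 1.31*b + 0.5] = 8.86*b - 1.31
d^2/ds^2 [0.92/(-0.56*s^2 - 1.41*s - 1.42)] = (0.577024*s^2 + 1.452864*s - 0.92*(1.12*s + 1.41)*(2.24*s + 2.82) + 1.463168)/(0.56*s^2 + 1.41*s + 1.42)^3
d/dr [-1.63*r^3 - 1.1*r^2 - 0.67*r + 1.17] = -4.89*r^2 - 2.2*r - 0.67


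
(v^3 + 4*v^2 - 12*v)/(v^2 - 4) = v*(v + 6)/(v + 2)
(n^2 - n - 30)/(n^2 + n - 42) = (n + 5)/(n + 7)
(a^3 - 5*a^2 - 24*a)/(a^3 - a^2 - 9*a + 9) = a*(a - 8)/(a^2 - 4*a + 3)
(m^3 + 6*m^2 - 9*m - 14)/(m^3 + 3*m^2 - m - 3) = (m^2 + 5*m - 14)/(m^2 + 2*m - 3)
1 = 1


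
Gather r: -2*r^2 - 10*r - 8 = -2*r^2 - 10*r - 8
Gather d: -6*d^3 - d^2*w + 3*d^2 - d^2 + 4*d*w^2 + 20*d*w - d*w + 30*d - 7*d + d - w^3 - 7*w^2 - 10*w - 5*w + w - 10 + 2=-6*d^3 + d^2*(2 - w) + d*(4*w^2 + 19*w + 24) - w^3 - 7*w^2 - 14*w - 8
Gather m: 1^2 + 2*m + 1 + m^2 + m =m^2 + 3*m + 2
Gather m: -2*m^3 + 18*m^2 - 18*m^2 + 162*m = -2*m^3 + 162*m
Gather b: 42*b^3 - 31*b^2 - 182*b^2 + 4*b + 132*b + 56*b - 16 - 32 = 42*b^3 - 213*b^2 + 192*b - 48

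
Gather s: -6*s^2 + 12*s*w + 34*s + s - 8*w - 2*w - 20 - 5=-6*s^2 + s*(12*w + 35) - 10*w - 25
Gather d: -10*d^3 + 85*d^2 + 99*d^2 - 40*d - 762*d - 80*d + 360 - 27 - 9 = -10*d^3 + 184*d^2 - 882*d + 324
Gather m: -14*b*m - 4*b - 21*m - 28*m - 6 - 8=-4*b + m*(-14*b - 49) - 14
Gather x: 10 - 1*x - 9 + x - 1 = 0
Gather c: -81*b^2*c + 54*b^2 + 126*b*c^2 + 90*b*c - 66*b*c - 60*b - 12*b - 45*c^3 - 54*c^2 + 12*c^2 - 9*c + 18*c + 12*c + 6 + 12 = 54*b^2 - 72*b - 45*c^3 + c^2*(126*b - 42) + c*(-81*b^2 + 24*b + 21) + 18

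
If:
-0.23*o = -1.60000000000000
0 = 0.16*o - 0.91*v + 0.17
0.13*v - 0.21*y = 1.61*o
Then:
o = 6.96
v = 1.41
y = -52.46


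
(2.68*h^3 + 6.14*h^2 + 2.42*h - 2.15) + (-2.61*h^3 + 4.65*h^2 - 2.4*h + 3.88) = 0.0700000000000003*h^3 + 10.79*h^2 + 0.02*h + 1.73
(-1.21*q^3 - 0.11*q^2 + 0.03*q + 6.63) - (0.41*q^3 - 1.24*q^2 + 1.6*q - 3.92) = -1.62*q^3 + 1.13*q^2 - 1.57*q + 10.55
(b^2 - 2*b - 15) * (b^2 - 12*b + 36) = b^4 - 14*b^3 + 45*b^2 + 108*b - 540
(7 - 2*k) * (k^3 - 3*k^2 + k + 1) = -2*k^4 + 13*k^3 - 23*k^2 + 5*k + 7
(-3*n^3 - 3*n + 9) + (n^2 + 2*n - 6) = -3*n^3 + n^2 - n + 3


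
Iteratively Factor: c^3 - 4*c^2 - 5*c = (c)*(c^2 - 4*c - 5) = c*(c + 1)*(c - 5)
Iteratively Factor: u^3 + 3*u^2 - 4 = (u + 2)*(u^2 + u - 2) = (u + 2)^2*(u - 1)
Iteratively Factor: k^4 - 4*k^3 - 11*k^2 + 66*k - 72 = (k + 4)*(k^3 - 8*k^2 + 21*k - 18) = (k - 3)*(k + 4)*(k^2 - 5*k + 6) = (k - 3)*(k - 2)*(k + 4)*(k - 3)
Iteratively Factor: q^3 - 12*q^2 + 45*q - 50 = (q - 5)*(q^2 - 7*q + 10) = (q - 5)*(q - 2)*(q - 5)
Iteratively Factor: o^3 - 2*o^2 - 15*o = (o - 5)*(o^2 + 3*o) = (o - 5)*(o + 3)*(o)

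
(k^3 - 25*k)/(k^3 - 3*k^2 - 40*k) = (k - 5)/(k - 8)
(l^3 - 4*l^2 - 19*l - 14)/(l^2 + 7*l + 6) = (l^2 - 5*l - 14)/(l + 6)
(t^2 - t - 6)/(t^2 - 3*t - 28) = (-t^2 + t + 6)/(-t^2 + 3*t + 28)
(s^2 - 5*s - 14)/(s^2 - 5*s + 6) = (s^2 - 5*s - 14)/(s^2 - 5*s + 6)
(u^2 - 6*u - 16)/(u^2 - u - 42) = (-u^2 + 6*u + 16)/(-u^2 + u + 42)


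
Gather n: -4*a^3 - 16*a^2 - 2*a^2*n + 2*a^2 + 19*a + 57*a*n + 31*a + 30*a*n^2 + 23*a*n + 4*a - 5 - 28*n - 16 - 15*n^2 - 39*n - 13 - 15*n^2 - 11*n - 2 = -4*a^3 - 14*a^2 + 54*a + n^2*(30*a - 30) + n*(-2*a^2 + 80*a - 78) - 36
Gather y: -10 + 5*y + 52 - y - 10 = 4*y + 32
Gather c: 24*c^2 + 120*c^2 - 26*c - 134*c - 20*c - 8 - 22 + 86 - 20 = 144*c^2 - 180*c + 36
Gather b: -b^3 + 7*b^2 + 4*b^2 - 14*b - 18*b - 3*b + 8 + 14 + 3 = -b^3 + 11*b^2 - 35*b + 25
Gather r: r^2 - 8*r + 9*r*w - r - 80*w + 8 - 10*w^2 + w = r^2 + r*(9*w - 9) - 10*w^2 - 79*w + 8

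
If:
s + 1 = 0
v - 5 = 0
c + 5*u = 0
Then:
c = -5*u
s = -1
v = 5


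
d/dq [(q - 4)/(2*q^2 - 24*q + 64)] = -1/(2*q^2 - 32*q + 128)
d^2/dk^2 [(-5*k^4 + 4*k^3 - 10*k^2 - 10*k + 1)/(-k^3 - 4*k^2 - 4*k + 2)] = 4*(43*k^6 + 174*k^5 + 33*k^4 - 174*k^3 + 258*k^2 + 69*k + 48)/(k^9 + 12*k^8 + 60*k^7 + 154*k^6 + 192*k^5 + 48*k^4 - 116*k^3 - 48*k^2 + 48*k - 8)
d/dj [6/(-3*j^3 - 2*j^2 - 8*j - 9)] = 6*(9*j^2 + 4*j + 8)/(3*j^3 + 2*j^2 + 8*j + 9)^2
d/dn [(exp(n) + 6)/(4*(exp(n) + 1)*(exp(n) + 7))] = (-exp(2*n) - 12*exp(n) - 41)*exp(n)/(4*(exp(4*n) + 16*exp(3*n) + 78*exp(2*n) + 112*exp(n) + 49))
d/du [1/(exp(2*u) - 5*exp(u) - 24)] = (5 - 2*exp(u))*exp(u)/(-exp(2*u) + 5*exp(u) + 24)^2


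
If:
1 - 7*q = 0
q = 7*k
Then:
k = 1/49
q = 1/7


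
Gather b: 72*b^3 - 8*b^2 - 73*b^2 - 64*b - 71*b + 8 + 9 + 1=72*b^3 - 81*b^2 - 135*b + 18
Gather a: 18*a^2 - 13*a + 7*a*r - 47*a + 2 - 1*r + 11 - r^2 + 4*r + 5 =18*a^2 + a*(7*r - 60) - r^2 + 3*r + 18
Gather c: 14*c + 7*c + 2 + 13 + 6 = 21*c + 21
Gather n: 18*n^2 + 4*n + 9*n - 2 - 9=18*n^2 + 13*n - 11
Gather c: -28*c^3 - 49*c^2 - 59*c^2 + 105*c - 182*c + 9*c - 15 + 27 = -28*c^3 - 108*c^2 - 68*c + 12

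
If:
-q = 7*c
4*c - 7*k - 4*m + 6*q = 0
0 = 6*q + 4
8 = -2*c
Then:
No Solution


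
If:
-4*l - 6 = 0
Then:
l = -3/2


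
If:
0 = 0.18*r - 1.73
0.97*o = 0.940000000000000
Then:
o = 0.97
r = 9.61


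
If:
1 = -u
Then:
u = -1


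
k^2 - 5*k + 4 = (k - 4)*(k - 1)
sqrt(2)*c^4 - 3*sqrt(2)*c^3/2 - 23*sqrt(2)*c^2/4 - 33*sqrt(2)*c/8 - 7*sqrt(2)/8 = (c - 7/2)*(c + 1/2)*(c + 1)*(sqrt(2)*c + sqrt(2)/2)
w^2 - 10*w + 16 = (w - 8)*(w - 2)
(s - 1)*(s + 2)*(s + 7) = s^3 + 8*s^2 + 5*s - 14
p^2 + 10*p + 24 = (p + 4)*(p + 6)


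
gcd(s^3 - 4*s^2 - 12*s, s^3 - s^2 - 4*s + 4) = s + 2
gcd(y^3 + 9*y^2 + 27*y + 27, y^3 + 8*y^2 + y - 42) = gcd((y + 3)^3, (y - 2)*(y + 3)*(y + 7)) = y + 3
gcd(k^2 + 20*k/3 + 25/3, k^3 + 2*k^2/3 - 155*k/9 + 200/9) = k + 5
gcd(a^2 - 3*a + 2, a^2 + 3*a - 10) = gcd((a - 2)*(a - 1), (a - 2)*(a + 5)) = a - 2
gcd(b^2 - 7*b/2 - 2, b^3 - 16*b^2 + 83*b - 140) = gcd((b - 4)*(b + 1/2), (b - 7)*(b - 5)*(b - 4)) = b - 4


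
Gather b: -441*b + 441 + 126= 567 - 441*b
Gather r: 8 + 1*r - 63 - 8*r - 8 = -7*r - 63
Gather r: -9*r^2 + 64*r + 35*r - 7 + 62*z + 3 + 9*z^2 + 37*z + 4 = -9*r^2 + 99*r + 9*z^2 + 99*z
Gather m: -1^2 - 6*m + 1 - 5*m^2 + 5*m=-5*m^2 - m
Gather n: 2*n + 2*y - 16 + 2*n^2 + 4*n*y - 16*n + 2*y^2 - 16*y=2*n^2 + n*(4*y - 14) + 2*y^2 - 14*y - 16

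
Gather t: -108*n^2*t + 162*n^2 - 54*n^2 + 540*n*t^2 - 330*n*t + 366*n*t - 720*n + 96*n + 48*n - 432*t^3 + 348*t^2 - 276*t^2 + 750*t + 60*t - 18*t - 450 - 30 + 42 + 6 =108*n^2 - 576*n - 432*t^3 + t^2*(540*n + 72) + t*(-108*n^2 + 36*n + 792) - 432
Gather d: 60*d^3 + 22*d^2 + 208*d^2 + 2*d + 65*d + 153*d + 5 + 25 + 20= 60*d^3 + 230*d^2 + 220*d + 50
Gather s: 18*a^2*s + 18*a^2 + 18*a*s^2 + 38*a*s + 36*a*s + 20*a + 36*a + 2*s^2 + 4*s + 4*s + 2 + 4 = 18*a^2 + 56*a + s^2*(18*a + 2) + s*(18*a^2 + 74*a + 8) + 6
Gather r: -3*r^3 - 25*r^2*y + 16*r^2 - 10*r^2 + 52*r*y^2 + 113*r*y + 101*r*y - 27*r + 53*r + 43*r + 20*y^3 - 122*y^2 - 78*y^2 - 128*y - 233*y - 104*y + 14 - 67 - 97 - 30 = -3*r^3 + r^2*(6 - 25*y) + r*(52*y^2 + 214*y + 69) + 20*y^3 - 200*y^2 - 465*y - 180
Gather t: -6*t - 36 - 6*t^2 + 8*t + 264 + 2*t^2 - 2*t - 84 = 144 - 4*t^2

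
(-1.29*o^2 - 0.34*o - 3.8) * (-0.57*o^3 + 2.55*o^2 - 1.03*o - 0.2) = 0.7353*o^5 - 3.0957*o^4 + 2.6277*o^3 - 9.0818*o^2 + 3.982*o + 0.76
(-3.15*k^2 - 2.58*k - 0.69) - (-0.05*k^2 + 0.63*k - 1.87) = -3.1*k^2 - 3.21*k + 1.18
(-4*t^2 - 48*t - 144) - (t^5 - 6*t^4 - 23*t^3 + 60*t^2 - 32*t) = -t^5 + 6*t^4 + 23*t^3 - 64*t^2 - 16*t - 144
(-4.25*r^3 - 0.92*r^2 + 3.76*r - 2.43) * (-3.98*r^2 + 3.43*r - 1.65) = 16.915*r^5 - 10.9159*r^4 - 11.1079*r^3 + 24.0862*r^2 - 14.5389*r + 4.0095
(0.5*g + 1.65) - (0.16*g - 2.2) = 0.34*g + 3.85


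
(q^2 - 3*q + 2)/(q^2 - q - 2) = (q - 1)/(q + 1)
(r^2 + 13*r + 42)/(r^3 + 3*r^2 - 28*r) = (r + 6)/(r*(r - 4))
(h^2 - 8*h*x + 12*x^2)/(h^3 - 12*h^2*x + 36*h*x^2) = (-h + 2*x)/(h*(-h + 6*x))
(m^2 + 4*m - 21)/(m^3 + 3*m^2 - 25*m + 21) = 1/(m - 1)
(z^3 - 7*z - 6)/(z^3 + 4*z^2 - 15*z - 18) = (z + 2)/(z + 6)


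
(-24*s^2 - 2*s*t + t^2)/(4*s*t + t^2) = (-6*s + t)/t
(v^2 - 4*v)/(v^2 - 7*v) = (v - 4)/(v - 7)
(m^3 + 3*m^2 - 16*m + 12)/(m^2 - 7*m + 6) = (m^2 + 4*m - 12)/(m - 6)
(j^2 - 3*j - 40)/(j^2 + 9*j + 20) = (j - 8)/(j + 4)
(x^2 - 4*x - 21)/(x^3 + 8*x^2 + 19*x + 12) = (x - 7)/(x^2 + 5*x + 4)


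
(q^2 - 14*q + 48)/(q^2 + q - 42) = (q - 8)/(q + 7)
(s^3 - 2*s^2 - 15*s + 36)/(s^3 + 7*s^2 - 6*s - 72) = (s - 3)/(s + 6)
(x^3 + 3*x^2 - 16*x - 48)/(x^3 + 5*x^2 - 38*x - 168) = (x^2 - x - 12)/(x^2 + x - 42)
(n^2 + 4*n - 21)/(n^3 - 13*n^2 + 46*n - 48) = (n + 7)/(n^2 - 10*n + 16)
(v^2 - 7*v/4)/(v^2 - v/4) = (4*v - 7)/(4*v - 1)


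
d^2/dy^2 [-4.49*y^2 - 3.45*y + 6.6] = -8.98000000000000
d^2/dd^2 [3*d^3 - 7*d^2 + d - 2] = 18*d - 14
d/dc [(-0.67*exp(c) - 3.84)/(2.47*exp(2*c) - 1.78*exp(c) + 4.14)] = (1.6549*exp(2*c) + 18.9696*exp(c) - 9.609)*exp(c)/(6.1009*exp(4*c) - 8.7932*exp(3*c) + 23.62*exp(2*c) - 14.7384*exp(c) + 17.1396)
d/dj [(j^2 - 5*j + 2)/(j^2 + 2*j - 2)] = (7*j^2 - 8*j + 6)/(j^4 + 4*j^3 - 8*j + 4)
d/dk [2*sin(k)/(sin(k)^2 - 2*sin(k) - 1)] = 2*(cos(k)^2 - 2)*cos(k)/(2*sin(k) + cos(k)^2)^2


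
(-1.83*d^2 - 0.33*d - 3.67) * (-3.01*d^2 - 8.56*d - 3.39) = 5.5083*d^4 + 16.6581*d^3 + 20.0752*d^2 + 32.5339*d + 12.4413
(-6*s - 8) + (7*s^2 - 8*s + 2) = 7*s^2 - 14*s - 6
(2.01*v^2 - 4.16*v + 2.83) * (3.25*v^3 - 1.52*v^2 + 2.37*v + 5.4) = 6.5325*v^5 - 16.5752*v^4 + 20.2844*v^3 - 3.3068*v^2 - 15.7569*v + 15.282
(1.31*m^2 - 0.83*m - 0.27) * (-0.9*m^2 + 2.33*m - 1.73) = -1.179*m^4 + 3.7993*m^3 - 3.9572*m^2 + 0.8068*m + 0.4671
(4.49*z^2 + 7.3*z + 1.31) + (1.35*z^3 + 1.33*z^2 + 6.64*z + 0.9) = 1.35*z^3 + 5.82*z^2 + 13.94*z + 2.21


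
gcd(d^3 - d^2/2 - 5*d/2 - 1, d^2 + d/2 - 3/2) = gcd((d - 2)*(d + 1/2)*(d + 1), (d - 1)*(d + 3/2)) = 1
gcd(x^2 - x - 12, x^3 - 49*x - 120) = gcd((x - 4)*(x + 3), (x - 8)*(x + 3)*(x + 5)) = x + 3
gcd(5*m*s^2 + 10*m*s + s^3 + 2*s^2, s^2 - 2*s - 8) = s + 2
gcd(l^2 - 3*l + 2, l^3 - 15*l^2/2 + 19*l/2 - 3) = l - 1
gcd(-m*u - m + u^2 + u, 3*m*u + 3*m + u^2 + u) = u + 1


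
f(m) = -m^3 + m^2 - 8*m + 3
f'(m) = -3*m^2 + 2*m - 8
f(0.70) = -2.45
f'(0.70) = -8.07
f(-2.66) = 50.18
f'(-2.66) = -34.55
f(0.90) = -4.12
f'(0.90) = -8.63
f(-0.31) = 5.61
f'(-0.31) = -8.91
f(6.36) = -264.69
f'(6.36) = -116.63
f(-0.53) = 7.67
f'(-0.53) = -9.90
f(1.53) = -10.48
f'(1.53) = -11.96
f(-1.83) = 27.12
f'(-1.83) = -21.71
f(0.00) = 3.00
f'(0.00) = -8.00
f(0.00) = 3.00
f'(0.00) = -8.00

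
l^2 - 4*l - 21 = (l - 7)*(l + 3)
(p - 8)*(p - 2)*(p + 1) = p^3 - 9*p^2 + 6*p + 16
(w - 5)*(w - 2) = w^2 - 7*w + 10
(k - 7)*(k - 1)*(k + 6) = k^3 - 2*k^2 - 41*k + 42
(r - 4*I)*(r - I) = r^2 - 5*I*r - 4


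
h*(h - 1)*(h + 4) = h^3 + 3*h^2 - 4*h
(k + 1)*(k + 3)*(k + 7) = k^3 + 11*k^2 + 31*k + 21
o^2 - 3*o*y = o*(o - 3*y)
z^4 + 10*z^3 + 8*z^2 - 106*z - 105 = (z - 3)*(z + 1)*(z + 5)*(z + 7)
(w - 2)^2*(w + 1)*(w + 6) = w^4 + 3*w^3 - 18*w^2 + 4*w + 24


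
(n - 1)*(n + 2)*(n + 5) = n^3 + 6*n^2 + 3*n - 10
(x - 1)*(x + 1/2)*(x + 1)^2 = x^4 + 3*x^3/2 - x^2/2 - 3*x/2 - 1/2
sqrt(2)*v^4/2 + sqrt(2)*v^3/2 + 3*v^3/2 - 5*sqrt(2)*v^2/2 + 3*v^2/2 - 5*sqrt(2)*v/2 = v*(v - sqrt(2))*(v + 5*sqrt(2)/2)*(sqrt(2)*v/2 + sqrt(2)/2)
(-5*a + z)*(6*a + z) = -30*a^2 + a*z + z^2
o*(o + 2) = o^2 + 2*o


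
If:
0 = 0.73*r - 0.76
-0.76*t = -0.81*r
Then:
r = 1.04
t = 1.11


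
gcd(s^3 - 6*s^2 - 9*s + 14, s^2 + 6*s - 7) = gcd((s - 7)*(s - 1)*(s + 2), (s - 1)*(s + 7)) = s - 1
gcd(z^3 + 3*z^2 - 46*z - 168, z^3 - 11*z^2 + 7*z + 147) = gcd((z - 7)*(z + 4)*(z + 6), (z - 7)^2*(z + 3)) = z - 7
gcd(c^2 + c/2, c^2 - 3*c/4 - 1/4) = 1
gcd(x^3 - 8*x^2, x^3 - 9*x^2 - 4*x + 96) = x - 8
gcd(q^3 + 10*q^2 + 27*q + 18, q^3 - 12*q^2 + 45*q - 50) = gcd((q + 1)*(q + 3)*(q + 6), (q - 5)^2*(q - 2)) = 1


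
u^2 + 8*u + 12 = (u + 2)*(u + 6)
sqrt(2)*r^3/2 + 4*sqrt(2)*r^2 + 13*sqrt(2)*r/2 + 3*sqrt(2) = (r + 1)*(r + 6)*(sqrt(2)*r/2 + sqrt(2)/2)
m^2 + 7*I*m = m*(m + 7*I)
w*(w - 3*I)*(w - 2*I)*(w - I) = w^4 - 6*I*w^3 - 11*w^2 + 6*I*w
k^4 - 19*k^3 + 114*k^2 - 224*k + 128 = (k - 8)^2*(k - 2)*(k - 1)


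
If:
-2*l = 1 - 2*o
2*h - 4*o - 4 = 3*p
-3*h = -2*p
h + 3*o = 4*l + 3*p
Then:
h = 24/23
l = -99/46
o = -38/23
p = 36/23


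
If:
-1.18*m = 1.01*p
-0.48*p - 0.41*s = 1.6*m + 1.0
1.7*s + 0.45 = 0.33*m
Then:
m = -0.80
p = 0.93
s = -0.42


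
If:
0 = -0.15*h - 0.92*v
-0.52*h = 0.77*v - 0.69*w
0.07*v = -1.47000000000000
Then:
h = 128.80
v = -21.00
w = 73.63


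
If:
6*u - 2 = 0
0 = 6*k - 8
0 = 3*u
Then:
No Solution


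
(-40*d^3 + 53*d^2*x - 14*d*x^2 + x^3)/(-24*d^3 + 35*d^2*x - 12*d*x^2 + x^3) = (-5*d + x)/(-3*d + x)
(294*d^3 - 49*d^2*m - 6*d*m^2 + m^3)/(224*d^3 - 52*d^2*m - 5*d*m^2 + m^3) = (42*d^2 - 13*d*m + m^2)/(32*d^2 - 12*d*m + m^2)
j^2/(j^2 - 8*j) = j/(j - 8)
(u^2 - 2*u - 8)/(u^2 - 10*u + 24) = (u + 2)/(u - 6)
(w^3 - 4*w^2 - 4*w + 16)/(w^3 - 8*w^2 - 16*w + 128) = (w^2 - 4)/(w^2 - 4*w - 32)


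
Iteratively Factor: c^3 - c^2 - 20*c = (c)*(c^2 - c - 20) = c*(c + 4)*(c - 5)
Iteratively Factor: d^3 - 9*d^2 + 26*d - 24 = (d - 3)*(d^2 - 6*d + 8) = (d - 3)*(d - 2)*(d - 4)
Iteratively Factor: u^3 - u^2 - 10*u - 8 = (u + 2)*(u^2 - 3*u - 4) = (u - 4)*(u + 2)*(u + 1)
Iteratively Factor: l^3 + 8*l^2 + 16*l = (l + 4)*(l^2 + 4*l) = (l + 4)^2*(l)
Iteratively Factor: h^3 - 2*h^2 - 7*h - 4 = (h + 1)*(h^2 - 3*h - 4) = (h + 1)^2*(h - 4)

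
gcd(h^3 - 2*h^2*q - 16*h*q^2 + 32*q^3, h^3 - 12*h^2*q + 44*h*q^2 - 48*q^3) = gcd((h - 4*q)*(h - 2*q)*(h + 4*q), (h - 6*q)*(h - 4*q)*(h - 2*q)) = h^2 - 6*h*q + 8*q^2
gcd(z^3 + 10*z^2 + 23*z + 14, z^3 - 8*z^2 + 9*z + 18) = z + 1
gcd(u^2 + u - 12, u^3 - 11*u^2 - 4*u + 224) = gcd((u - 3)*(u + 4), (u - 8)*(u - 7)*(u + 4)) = u + 4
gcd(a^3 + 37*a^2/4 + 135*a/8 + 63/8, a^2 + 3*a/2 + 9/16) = a + 3/4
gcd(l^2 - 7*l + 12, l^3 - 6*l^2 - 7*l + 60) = l - 4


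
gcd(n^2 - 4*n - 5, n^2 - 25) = n - 5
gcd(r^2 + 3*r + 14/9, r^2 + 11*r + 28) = 1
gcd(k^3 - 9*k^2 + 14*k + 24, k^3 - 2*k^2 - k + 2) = k + 1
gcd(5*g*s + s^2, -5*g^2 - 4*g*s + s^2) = 1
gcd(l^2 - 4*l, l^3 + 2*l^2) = l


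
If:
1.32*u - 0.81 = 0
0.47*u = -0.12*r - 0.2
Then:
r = -4.07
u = 0.61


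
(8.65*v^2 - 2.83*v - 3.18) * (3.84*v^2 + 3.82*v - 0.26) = 33.216*v^4 + 22.1758*v^3 - 25.2708*v^2 - 11.4118*v + 0.8268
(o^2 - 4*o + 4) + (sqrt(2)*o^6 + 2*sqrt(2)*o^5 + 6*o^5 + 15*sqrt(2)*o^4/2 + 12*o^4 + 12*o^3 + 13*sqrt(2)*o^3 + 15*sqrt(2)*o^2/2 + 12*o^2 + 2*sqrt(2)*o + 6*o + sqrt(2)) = sqrt(2)*o^6 + 2*sqrt(2)*o^5 + 6*o^5 + 15*sqrt(2)*o^4/2 + 12*o^4 + 12*o^3 + 13*sqrt(2)*o^3 + 15*sqrt(2)*o^2/2 + 13*o^2 + 2*o + 2*sqrt(2)*o + sqrt(2) + 4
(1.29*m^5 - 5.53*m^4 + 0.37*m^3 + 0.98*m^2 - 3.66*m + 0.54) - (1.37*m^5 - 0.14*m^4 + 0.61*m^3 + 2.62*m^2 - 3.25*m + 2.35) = -0.0800000000000001*m^5 - 5.39*m^4 - 0.24*m^3 - 1.64*m^2 - 0.41*m - 1.81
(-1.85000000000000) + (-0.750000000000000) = -2.60000000000000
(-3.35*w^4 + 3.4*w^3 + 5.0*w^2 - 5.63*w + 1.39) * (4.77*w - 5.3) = -15.9795*w^5 + 33.973*w^4 + 5.83*w^3 - 53.3551*w^2 + 36.4693*w - 7.367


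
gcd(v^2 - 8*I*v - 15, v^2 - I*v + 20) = v - 5*I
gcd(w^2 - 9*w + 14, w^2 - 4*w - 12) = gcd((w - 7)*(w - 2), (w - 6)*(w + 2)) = 1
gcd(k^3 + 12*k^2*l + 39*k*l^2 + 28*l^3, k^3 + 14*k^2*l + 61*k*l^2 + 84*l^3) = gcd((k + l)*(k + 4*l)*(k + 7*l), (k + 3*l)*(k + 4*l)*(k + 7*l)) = k^2 + 11*k*l + 28*l^2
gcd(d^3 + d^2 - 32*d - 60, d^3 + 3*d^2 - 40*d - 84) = d^2 - 4*d - 12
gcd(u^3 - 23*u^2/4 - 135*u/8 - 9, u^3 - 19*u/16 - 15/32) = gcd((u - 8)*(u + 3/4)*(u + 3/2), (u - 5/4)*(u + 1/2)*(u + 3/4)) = u + 3/4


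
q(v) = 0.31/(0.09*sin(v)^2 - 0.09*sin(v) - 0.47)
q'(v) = 0.31*(-0.18*sin(v)*cos(v) + 0.09*cos(v))/(0.09*sin(v)^2 - 0.09*sin(v) - 0.47)^2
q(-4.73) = -0.66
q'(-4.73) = -0.00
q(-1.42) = -1.06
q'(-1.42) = 0.15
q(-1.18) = -1.00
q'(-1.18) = 0.32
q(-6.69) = -0.74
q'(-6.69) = 0.26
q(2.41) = -0.63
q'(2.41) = 0.03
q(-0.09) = -0.67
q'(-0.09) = 0.15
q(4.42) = -1.03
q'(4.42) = -0.26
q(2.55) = -0.63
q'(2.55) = 0.01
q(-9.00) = -0.74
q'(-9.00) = -0.27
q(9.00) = -0.63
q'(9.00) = -0.02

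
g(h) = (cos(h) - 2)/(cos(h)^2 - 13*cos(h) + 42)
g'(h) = (2*sin(h)*cos(h) - 13*sin(h))*(cos(h) - 2)/(cos(h)^2 - 13*cos(h) + 42)^2 - sin(h)/(cos(h)^2 - 13*cos(h) + 42) = (cos(h)^2 - 4*cos(h) - 16)*sin(h)/(cos(h)^2 - 13*cos(h) + 42)^2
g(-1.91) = -0.05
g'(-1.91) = 0.01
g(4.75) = -0.05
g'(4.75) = 0.01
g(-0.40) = -0.03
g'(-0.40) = 0.01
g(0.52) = -0.04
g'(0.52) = -0.01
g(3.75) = -0.05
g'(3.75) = 0.00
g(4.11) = -0.05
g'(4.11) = 0.00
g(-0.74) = -0.04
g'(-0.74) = 0.01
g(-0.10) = -0.03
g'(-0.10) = 0.00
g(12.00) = -0.04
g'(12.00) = 0.01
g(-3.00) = -0.05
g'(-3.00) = 0.00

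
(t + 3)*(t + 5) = t^2 + 8*t + 15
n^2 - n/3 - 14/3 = (n - 7/3)*(n + 2)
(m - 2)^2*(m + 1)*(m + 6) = m^4 + 3*m^3 - 18*m^2 + 4*m + 24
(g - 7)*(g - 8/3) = g^2 - 29*g/3 + 56/3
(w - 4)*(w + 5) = w^2 + w - 20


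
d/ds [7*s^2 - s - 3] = 14*s - 1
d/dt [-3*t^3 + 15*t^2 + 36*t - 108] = -9*t^2 + 30*t + 36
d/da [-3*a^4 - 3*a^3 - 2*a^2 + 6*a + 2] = -12*a^3 - 9*a^2 - 4*a + 6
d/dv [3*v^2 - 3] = 6*v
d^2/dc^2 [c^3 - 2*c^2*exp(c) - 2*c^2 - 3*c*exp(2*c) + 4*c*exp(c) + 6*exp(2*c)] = -2*c^2*exp(c) - 12*c*exp(2*c) - 4*c*exp(c) + 6*c + 12*exp(2*c) + 4*exp(c) - 4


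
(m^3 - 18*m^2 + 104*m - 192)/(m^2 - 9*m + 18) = (m^2 - 12*m + 32)/(m - 3)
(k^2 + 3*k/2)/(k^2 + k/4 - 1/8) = 4*k*(2*k + 3)/(8*k^2 + 2*k - 1)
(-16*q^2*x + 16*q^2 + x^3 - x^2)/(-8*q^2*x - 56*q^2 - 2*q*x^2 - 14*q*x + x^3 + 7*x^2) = (4*q*x - 4*q + x^2 - x)/(2*q*x + 14*q + x^2 + 7*x)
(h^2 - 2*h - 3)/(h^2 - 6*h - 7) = (h - 3)/(h - 7)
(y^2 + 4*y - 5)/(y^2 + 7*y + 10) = (y - 1)/(y + 2)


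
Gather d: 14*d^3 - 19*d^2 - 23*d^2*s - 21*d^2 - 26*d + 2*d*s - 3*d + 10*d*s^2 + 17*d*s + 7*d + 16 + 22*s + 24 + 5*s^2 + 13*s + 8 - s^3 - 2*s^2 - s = 14*d^3 + d^2*(-23*s - 40) + d*(10*s^2 + 19*s - 22) - s^3 + 3*s^2 + 34*s + 48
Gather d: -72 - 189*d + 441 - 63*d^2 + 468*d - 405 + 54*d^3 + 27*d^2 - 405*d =54*d^3 - 36*d^2 - 126*d - 36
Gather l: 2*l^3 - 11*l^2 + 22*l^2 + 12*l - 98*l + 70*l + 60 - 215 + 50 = 2*l^3 + 11*l^2 - 16*l - 105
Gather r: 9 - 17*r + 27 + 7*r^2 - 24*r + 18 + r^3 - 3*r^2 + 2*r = r^3 + 4*r^2 - 39*r + 54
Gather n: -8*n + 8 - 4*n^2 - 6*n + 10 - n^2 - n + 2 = -5*n^2 - 15*n + 20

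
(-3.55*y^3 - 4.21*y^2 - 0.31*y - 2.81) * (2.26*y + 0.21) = -8.023*y^4 - 10.2601*y^3 - 1.5847*y^2 - 6.4157*y - 0.5901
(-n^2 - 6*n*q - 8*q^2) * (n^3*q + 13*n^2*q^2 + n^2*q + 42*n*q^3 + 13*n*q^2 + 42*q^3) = -n^5*q - 19*n^4*q^2 - n^4*q - 128*n^3*q^3 - 19*n^3*q^2 - 356*n^2*q^4 - 128*n^2*q^3 - 336*n*q^5 - 356*n*q^4 - 336*q^5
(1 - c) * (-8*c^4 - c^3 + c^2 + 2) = 8*c^5 - 7*c^4 - 2*c^3 + c^2 - 2*c + 2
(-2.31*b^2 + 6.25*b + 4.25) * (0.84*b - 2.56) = -1.9404*b^3 + 11.1636*b^2 - 12.43*b - 10.88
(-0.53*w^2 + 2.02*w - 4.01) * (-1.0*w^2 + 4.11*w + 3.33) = 0.53*w^4 - 4.1983*w^3 + 10.5473*w^2 - 9.7545*w - 13.3533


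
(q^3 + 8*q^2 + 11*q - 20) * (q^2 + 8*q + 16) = q^5 + 16*q^4 + 91*q^3 + 196*q^2 + 16*q - 320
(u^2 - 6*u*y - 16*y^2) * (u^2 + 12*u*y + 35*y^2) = u^4 + 6*u^3*y - 53*u^2*y^2 - 402*u*y^3 - 560*y^4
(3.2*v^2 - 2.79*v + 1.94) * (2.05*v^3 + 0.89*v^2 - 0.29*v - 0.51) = 6.56*v^5 - 2.8715*v^4 + 0.5659*v^3 + 0.9037*v^2 + 0.8603*v - 0.9894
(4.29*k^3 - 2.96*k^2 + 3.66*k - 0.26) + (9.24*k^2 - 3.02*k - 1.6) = 4.29*k^3 + 6.28*k^2 + 0.64*k - 1.86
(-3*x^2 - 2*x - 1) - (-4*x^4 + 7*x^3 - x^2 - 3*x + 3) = 4*x^4 - 7*x^3 - 2*x^2 + x - 4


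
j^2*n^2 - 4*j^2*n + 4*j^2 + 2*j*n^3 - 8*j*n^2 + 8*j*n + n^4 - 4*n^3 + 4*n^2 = (j + n)^2*(n - 2)^2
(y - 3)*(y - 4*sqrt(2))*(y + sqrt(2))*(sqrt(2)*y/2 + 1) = sqrt(2)*y^4/2 - 3*sqrt(2)*y^3/2 - 2*y^3 - 7*sqrt(2)*y^2 + 6*y^2 - 8*y + 21*sqrt(2)*y + 24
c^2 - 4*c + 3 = (c - 3)*(c - 1)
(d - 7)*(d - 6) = d^2 - 13*d + 42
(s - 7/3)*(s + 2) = s^2 - s/3 - 14/3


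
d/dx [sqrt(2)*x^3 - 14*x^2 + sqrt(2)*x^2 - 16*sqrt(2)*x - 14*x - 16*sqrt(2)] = 3*sqrt(2)*x^2 - 28*x + 2*sqrt(2)*x - 16*sqrt(2) - 14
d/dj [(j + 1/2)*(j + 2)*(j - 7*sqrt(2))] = 3*j^2 - 14*sqrt(2)*j + 5*j - 35*sqrt(2)/2 + 1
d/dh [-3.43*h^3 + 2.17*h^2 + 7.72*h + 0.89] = -10.29*h^2 + 4.34*h + 7.72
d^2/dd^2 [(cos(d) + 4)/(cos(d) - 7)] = 11*(sin(d)^2 - 7*cos(d) + 1)/(cos(d) - 7)^3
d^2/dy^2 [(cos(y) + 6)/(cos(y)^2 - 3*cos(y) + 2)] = (-9*(1 - cos(2*y))^2*cos(y)/4 - 27*(1 - cos(2*y))^2/4 - 217*cos(y)/2 - 15*cos(2*y) + 15*cos(3*y) + cos(5*y)/2 + 108)/((cos(y) - 2)^3*(cos(y) - 1)^3)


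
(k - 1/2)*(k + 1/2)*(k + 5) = k^3 + 5*k^2 - k/4 - 5/4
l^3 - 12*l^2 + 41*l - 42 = (l - 7)*(l - 3)*(l - 2)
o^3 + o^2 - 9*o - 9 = (o - 3)*(o + 1)*(o + 3)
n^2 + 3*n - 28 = (n - 4)*(n + 7)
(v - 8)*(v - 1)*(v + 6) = v^3 - 3*v^2 - 46*v + 48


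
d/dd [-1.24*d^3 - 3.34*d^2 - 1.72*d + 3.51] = -3.72*d^2 - 6.68*d - 1.72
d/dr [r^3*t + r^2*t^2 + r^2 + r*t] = 3*r^2*t + 2*r*t^2 + 2*r + t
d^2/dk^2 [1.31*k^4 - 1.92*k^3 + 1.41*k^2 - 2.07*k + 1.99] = 15.72*k^2 - 11.52*k + 2.82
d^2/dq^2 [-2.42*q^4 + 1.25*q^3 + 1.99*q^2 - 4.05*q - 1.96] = -29.04*q^2 + 7.5*q + 3.98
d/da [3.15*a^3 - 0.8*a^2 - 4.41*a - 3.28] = 9.45*a^2 - 1.6*a - 4.41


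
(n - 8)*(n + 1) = n^2 - 7*n - 8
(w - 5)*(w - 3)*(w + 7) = w^3 - w^2 - 41*w + 105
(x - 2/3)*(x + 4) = x^2 + 10*x/3 - 8/3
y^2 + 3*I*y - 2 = (y + I)*(y + 2*I)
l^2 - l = l*(l - 1)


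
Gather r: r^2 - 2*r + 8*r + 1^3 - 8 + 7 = r^2 + 6*r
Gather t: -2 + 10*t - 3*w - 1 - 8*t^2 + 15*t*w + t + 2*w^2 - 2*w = -8*t^2 + t*(15*w + 11) + 2*w^2 - 5*w - 3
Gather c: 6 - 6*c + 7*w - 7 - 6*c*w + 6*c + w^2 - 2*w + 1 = -6*c*w + w^2 + 5*w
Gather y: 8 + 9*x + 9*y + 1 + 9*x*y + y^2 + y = 9*x + y^2 + y*(9*x + 10) + 9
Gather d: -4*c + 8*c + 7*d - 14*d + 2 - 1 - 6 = 4*c - 7*d - 5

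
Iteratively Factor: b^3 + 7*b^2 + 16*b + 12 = (b + 2)*(b^2 + 5*b + 6) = (b + 2)*(b + 3)*(b + 2)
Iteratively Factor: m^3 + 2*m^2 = (m + 2)*(m^2) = m*(m + 2)*(m)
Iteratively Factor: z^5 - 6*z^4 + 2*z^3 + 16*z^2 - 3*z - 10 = (z + 1)*(z^4 - 7*z^3 + 9*z^2 + 7*z - 10) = (z - 1)*(z + 1)*(z^3 - 6*z^2 + 3*z + 10) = (z - 5)*(z - 1)*(z + 1)*(z^2 - z - 2) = (z - 5)*(z - 1)*(z + 1)^2*(z - 2)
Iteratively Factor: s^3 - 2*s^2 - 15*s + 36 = (s + 4)*(s^2 - 6*s + 9) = (s - 3)*(s + 4)*(s - 3)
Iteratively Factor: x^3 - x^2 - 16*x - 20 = (x + 2)*(x^2 - 3*x - 10) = (x + 2)^2*(x - 5)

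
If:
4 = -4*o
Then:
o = -1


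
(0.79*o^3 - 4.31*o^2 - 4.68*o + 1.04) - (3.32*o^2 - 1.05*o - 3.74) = 0.79*o^3 - 7.63*o^2 - 3.63*o + 4.78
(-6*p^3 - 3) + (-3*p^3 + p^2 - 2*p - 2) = -9*p^3 + p^2 - 2*p - 5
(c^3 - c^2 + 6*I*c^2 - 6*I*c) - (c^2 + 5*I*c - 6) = c^3 - 2*c^2 + 6*I*c^2 - 11*I*c + 6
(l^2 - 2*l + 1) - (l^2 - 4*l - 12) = 2*l + 13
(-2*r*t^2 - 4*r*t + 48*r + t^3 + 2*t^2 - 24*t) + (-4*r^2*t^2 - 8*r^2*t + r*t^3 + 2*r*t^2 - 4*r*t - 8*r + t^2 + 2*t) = -4*r^2*t^2 - 8*r^2*t + r*t^3 - 8*r*t + 40*r + t^3 + 3*t^2 - 22*t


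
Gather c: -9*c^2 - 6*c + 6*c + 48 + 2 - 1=49 - 9*c^2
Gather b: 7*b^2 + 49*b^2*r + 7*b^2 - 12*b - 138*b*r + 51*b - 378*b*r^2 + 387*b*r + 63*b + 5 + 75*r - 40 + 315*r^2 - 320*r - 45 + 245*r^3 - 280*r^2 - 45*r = b^2*(49*r + 14) + b*(-378*r^2 + 249*r + 102) + 245*r^3 + 35*r^2 - 290*r - 80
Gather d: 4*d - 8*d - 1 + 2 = 1 - 4*d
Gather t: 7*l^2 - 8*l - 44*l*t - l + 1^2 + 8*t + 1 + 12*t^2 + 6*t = 7*l^2 - 9*l + 12*t^2 + t*(14 - 44*l) + 2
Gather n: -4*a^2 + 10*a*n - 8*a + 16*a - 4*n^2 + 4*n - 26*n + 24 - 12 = -4*a^2 + 8*a - 4*n^2 + n*(10*a - 22) + 12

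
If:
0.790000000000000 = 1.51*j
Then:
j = 0.52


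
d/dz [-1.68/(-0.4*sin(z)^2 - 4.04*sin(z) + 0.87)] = -(1.344*sin(z) + 6.7872)*cos(z)/(0.4*sin(z)^2 + 4.04*sin(z) - 0.87)^2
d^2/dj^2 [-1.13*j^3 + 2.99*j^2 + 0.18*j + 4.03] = 5.98 - 6.78*j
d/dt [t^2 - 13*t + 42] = 2*t - 13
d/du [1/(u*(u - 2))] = 2*(1 - u)/(u^2*(u^2 - 4*u + 4))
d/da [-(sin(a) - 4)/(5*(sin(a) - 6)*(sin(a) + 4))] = (sin(a)^2 - 8*sin(a) + 32)*cos(a)/(5*(sin(a) - 6)^2*(sin(a) + 4)^2)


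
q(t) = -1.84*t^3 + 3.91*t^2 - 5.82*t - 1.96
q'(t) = -5.52*t^2 + 7.82*t - 5.82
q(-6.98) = 854.89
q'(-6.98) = -329.34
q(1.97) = -12.32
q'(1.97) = -11.84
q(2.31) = -17.22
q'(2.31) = -17.21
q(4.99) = -162.27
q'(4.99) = -104.25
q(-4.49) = 269.55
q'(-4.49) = -152.22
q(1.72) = -9.77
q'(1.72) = -8.70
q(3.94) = -76.73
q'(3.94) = -60.70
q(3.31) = -45.11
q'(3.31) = -40.41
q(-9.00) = 1708.49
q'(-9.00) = -523.32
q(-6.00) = 571.16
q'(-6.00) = -251.46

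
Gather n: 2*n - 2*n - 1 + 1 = 0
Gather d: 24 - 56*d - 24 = -56*d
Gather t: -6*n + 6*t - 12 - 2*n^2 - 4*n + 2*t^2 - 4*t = -2*n^2 - 10*n + 2*t^2 + 2*t - 12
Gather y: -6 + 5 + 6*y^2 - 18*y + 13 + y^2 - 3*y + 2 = 7*y^2 - 21*y + 14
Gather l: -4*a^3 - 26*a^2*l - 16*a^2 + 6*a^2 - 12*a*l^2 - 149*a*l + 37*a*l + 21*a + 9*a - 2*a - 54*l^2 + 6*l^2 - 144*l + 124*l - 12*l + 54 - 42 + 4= -4*a^3 - 10*a^2 + 28*a + l^2*(-12*a - 48) + l*(-26*a^2 - 112*a - 32) + 16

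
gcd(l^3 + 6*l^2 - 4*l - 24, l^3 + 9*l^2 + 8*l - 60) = l^2 + 4*l - 12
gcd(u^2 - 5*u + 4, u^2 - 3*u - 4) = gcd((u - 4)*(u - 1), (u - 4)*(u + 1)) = u - 4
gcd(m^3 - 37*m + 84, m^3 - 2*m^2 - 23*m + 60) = m^2 - 7*m + 12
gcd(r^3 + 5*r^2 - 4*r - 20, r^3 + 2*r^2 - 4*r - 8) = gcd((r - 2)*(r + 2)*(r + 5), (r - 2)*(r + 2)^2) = r^2 - 4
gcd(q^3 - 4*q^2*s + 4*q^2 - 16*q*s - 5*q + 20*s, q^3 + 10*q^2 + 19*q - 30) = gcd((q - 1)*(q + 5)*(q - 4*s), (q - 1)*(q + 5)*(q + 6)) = q^2 + 4*q - 5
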